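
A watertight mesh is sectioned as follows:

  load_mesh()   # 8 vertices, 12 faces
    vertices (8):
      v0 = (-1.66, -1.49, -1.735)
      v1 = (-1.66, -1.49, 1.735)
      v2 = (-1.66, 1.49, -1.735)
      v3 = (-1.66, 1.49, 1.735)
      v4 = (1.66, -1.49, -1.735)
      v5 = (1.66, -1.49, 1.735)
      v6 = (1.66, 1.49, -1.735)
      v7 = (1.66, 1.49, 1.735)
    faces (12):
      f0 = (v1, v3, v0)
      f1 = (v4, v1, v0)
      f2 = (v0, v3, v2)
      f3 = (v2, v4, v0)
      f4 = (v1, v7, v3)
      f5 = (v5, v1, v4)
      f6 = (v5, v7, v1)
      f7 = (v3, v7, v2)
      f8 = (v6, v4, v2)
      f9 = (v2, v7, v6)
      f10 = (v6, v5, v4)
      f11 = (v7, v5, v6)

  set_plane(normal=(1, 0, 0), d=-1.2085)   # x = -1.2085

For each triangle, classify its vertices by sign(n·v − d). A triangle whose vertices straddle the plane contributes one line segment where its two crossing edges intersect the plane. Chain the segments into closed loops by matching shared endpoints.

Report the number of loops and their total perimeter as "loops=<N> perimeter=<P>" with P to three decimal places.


Straddling triangles (8 of 12):
  (v4,v1,v0) [+--] → (-1.2085, -1.49, 1.2631)–(-1.2085, -1.49, -1.735)  len=2.9981
  (v2,v4,v0) [-+-] → (-1.2085, 1.08474, -1.735)–(-1.2085, -1.49, -1.735)  len=2.5747
  (v1,v7,v3) [-+-] → (-1.2085, -1.08474, 1.735)–(-1.2085, 1.49, 1.735)  len=2.5747
  (v5,v1,v4) [+-+] → (-1.2085, -1.49, 1.735)–(-1.2085, -1.49, 1.2631)  len=0.4719
  (v5,v7,v1) [++-] → (-1.2085, -1.08474, 1.735)–(-1.2085, -1.49, 1.735)  len=0.4053
  (v3,v7,v2) [-+-] → (-1.2085, 1.49, 1.735)–(-1.2085, 1.49, -1.2631)  len=2.9981
  (v6,v4,v2) [++-] → (-1.2085, 1.08474, -1.735)–(-1.2085, 1.49, -1.735)  len=0.4053
  (v2,v7,v6) [-++] → (-1.2085, 1.49, -1.2631)–(-1.2085, 1.49, -1.735)  len=0.4719

Chained into 1 loop(s):
  loop 1: 8 segments, perimeter = 12.9000
Total perimeter = 12.900

loops=1 perimeter=12.900


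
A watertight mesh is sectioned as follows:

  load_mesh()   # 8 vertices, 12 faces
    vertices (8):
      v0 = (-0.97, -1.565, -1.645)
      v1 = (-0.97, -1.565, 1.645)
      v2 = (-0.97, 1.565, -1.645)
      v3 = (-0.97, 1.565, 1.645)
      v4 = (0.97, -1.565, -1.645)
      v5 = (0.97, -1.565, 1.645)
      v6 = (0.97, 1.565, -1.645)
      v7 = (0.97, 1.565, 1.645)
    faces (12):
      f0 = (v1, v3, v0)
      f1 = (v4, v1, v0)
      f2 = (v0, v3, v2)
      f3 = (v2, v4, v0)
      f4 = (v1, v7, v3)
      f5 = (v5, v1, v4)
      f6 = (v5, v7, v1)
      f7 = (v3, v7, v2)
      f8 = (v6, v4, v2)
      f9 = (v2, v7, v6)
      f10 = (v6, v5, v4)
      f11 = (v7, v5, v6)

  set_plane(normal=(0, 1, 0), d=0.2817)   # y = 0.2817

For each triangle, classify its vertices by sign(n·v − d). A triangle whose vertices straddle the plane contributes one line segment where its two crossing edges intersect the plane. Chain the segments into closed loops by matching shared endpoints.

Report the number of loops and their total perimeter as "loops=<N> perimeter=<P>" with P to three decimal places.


Straddling triangles (8 of 12):
  (v1,v3,v0) [-+-] → (-0.97, 0.2817, 1.645)–(-0.97, 0.2817, 0.2961)  len=1.3489
  (v0,v3,v2) [-++] → (-0.97, 0.2817, 0.2961)–(-0.97, 0.2817, -1.645)  len=1.9411
  (v2,v4,v0) [+--] → (-0.1746, 0.2817, -1.645)–(-0.97, 0.2817, -1.645)  len=0.7954
  (v1,v7,v3) [-++] → (0.1746, 0.2817, 1.645)–(-0.97, 0.2817, 1.645)  len=1.1446
  (v5,v7,v1) [-+-] → (0.97, 0.2817, 1.645)–(0.1746, 0.2817, 1.645)  len=0.7954
  (v6,v4,v2) [+-+] → (0.97, 0.2817, -1.645)–(-0.1746, 0.2817, -1.645)  len=1.1446
  (v6,v5,v4) [+--] → (0.97, 0.2817, -0.2961)–(0.97, 0.2817, -1.645)  len=1.3489
  (v7,v5,v6) [+-+] → (0.97, 0.2817, 1.645)–(0.97, 0.2817, -0.2961)  len=1.9411

Chained into 1 loop(s):
  loop 1: 8 segments, perimeter = 10.4600
Total perimeter = 10.460

loops=1 perimeter=10.460


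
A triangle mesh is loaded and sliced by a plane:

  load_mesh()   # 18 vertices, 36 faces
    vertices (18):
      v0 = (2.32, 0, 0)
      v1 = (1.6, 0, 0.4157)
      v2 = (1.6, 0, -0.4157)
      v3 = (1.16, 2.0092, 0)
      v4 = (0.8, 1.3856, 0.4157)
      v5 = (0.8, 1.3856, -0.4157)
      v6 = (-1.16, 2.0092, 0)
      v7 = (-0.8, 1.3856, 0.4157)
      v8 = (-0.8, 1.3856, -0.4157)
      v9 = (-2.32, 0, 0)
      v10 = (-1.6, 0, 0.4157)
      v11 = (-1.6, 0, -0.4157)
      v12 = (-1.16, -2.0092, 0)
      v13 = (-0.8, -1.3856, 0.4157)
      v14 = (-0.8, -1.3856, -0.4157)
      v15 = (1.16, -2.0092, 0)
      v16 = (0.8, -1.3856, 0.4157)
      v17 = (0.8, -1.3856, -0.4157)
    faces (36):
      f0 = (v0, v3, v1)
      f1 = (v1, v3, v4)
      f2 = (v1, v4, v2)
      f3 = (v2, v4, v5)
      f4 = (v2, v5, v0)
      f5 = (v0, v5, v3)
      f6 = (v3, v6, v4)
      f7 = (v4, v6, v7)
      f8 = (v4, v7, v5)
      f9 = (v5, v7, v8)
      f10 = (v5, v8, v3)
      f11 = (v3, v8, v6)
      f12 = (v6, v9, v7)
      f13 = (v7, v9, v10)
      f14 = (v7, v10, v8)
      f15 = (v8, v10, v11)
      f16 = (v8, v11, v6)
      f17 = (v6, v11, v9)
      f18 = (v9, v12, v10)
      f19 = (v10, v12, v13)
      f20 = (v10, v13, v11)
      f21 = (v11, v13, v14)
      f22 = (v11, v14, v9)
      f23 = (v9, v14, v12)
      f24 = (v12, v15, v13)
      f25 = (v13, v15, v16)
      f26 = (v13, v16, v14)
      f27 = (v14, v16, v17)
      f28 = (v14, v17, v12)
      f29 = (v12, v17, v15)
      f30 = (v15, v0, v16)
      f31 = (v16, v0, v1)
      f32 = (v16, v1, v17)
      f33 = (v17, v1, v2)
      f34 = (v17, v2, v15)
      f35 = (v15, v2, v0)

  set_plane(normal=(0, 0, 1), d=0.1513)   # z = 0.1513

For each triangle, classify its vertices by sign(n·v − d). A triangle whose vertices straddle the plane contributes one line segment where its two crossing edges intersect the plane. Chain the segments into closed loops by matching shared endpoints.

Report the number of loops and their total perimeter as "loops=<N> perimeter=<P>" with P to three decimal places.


loops=2 perimeter=21.948

Straddling triangles (24 of 36):
  (v0,v3,v1) [--+] → (1.32014, 1.27792, 0.1513)–(2.05795, 0, 0.1513)  len=1.4756
  (v1,v3,v4) [+-+] → (1.32014, 1.27792, 0.1513)–(1.02897, 1.78223, 0.1513)  len=0.5823
  (v1,v4,v2) [++-] → (1.05441, 0.944955, 0.1513)–(1.6, 0, 0.1513)  len=1.0911
  (v2,v4,v5) [-+-] → (1.05441, 0.944955, 0.1513)–(0.8, 1.3856, 0.1513)  len=0.5088
  (v3,v6,v4) [--+] → (-0.44663, 1.78223, 0.1513)–(1.02897, 1.78223, 0.1513)  len=1.4756
  (v4,v6,v7) [+-+] → (-0.44663, 1.78223, 0.1513)–(-1.02897, 1.78223, 0.1513)  len=0.5823
  (v4,v7,v5) [++-] → (-0.291172, 1.3856, 0.1513)–(0.8, 1.3856, 0.1513)  len=1.0912
  (v5,v7,v8) [-+-] → (-0.291172, 1.3856, 0.1513)–(-0.8, 1.3856, 0.1513)  len=0.5088
  (v6,v9,v7) [--+] → (-1.76677, 0.504309, 0.1513)–(-1.02897, 1.78223, 0.1513)  len=1.4756
  (v7,v9,v10) [+-+] → (-1.76677, 0.504309, 0.1513)–(-2.05795, 0, 0.1513)  len=0.5823
  (v7,v10,v8) [++-] → (-1.34559, 0.440645, 0.1513)–(-0.8, 1.3856, 0.1513)  len=1.0911
  (v8,v10,v11) [-+-] → (-1.34559, 0.440645, 0.1513)–(-1.6, 0, 0.1513)  len=0.5088
  (v9,v12,v10) [--+] → (-1.32014, -1.27792, 0.1513)–(-2.05795, 0, 0.1513)  len=1.4756
  (v10,v12,v13) [+-+] → (-1.32014, -1.27792, 0.1513)–(-1.02897, -1.78223, 0.1513)  len=0.5823
  (v10,v13,v11) [++-] → (-1.05441, -0.944955, 0.1513)–(-1.6, 0, 0.1513)  len=1.0911
  (v11,v13,v14) [-+-] → (-1.05441, -0.944955, 0.1513)–(-0.8, -1.3856, 0.1513)  len=0.5088
  (v12,v15,v13) [--+] → (0.44663, -1.78223, 0.1513)–(-1.02897, -1.78223, 0.1513)  len=1.4756
  (v13,v15,v16) [+-+] → (0.44663, -1.78223, 0.1513)–(1.02897, -1.78223, 0.1513)  len=0.5823
  (v13,v16,v14) [++-] → (0.291172, -1.3856, 0.1513)–(-0.8, -1.3856, 0.1513)  len=1.0912
  (v14,v16,v17) [-+-] → (0.291172, -1.3856, 0.1513)–(0.8, -1.3856, 0.1513)  len=0.5088
  (v15,v0,v16) [--+] → (1.76677, -0.504309, 0.1513)–(1.02897, -1.78223, 0.1513)  len=1.4756
  (v16,v0,v1) [+-+] → (1.76677, -0.504309, 0.1513)–(2.05795, 0, 0.1513)  len=0.5823
  (v16,v1,v17) [++-] → (1.34559, -0.440645, 0.1513)–(0.8, -1.3856, 0.1513)  len=1.0911
  (v17,v1,v2) [-+-] → (1.34559, -0.440645, 0.1513)–(1.6, 0, 0.1513)  len=0.5088

Chained into 2 loop(s):
  loop 1: 12 segments, perimeter = 12.3477
  loop 2: 12 segments, perimeter = 9.5999
Total perimeter = 21.948


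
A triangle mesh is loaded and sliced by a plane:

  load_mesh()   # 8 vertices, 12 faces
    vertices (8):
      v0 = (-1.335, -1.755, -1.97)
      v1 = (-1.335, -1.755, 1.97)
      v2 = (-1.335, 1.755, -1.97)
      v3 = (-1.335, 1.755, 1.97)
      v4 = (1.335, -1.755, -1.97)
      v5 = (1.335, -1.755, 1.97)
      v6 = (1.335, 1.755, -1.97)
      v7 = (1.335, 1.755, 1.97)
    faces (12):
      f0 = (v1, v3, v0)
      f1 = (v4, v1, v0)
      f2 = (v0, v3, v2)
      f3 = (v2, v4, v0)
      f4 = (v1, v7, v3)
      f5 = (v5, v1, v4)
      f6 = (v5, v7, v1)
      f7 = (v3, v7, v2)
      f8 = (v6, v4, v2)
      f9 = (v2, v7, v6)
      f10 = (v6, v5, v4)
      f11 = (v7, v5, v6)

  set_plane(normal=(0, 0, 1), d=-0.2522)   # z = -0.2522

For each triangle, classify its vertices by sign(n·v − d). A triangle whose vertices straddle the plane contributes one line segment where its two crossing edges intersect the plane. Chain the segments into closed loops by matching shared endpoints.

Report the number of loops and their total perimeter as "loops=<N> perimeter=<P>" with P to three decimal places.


loops=1 perimeter=12.360

Straddling triangles (8 of 12):
  (v1,v3,v0) [++-] → (-1.335, -0.224676, -0.2522)–(-1.335, -1.755, -0.2522)  len=1.5303
  (v4,v1,v0) [-+-] → (0.170907, -1.755, -0.2522)–(-1.335, -1.755, -0.2522)  len=1.5059
  (v0,v3,v2) [-+-] → (-1.335, -0.224676, -0.2522)–(-1.335, 1.755, -0.2522)  len=1.9797
  (v5,v1,v4) [++-] → (0.170907, -1.755, -0.2522)–(1.335, -1.755, -0.2522)  len=1.1641
  (v3,v7,v2) [++-] → (-0.170907, 1.755, -0.2522)–(-1.335, 1.755, -0.2522)  len=1.1641
  (v2,v7,v6) [-+-] → (-0.170907, 1.755, -0.2522)–(1.335, 1.755, -0.2522)  len=1.5059
  (v6,v5,v4) [-+-] → (1.335, 0.224676, -0.2522)–(1.335, -1.755, -0.2522)  len=1.9797
  (v7,v5,v6) [++-] → (1.335, 0.224676, -0.2522)–(1.335, 1.755, -0.2522)  len=1.5303

Chained into 1 loop(s):
  loop 1: 8 segments, perimeter = 12.3600
Total perimeter = 12.360


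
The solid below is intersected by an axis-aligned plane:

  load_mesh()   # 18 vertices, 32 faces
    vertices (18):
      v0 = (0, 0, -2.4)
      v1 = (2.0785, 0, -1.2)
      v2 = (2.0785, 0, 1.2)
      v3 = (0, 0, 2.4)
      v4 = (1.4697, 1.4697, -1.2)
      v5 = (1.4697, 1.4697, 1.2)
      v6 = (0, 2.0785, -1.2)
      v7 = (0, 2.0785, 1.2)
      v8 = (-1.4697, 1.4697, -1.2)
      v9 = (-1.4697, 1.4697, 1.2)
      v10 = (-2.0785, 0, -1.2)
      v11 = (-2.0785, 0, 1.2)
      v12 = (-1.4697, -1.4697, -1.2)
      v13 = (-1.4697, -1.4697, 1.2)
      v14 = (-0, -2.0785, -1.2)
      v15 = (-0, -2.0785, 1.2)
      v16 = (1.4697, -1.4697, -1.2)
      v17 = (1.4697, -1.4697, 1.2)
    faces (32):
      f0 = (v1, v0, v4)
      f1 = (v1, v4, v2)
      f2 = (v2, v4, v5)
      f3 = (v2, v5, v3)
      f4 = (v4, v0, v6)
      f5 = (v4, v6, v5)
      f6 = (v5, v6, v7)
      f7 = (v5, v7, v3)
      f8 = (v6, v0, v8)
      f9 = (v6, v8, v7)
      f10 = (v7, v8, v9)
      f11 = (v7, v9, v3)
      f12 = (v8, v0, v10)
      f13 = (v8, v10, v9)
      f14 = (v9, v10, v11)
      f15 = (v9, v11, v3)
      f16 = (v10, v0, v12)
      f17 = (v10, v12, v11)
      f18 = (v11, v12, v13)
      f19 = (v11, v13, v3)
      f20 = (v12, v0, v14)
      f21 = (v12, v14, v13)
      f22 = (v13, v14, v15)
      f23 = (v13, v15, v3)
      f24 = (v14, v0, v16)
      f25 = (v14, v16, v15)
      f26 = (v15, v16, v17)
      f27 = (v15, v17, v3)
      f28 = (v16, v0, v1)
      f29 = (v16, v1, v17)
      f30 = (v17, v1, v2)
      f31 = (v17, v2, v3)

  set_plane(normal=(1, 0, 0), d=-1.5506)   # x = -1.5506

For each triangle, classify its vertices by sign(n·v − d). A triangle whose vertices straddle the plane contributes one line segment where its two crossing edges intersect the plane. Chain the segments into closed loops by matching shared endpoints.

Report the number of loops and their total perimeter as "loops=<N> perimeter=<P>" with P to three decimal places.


loops=1 perimeter=10.041

Straddling triangles (8 of 32):
  (v8,v0,v10) [++-] → (-1.5506, 0, -1.50478)–(-1.5506, 1.2744, -1.2)  len=1.3103
  (v8,v10,v9) [+-+] → (-1.5506, 1.2744, -1.2)–(-1.5506, 1.2744, 0.881078)  len=2.0811
  (v9,v10,v11) [+--] → (-1.5506, 1.2744, 0.881078)–(-1.5506, 1.2744, 1.2)  len=0.3189
  (v9,v11,v3) [+-+] → (-1.5506, 1.2744, 1.2)–(-1.5506, 0, 1.50478)  len=1.3103
  (v10,v0,v12) [-++] → (-1.5506, 0, -1.50478)–(-1.5506, -1.2744, -1.2)  len=1.3103
  (v10,v12,v11) [-+-] → (-1.5506, -1.2744, -1.2)–(-1.5506, -1.2744, -0.881078)  len=0.3189
  (v11,v12,v13) [-++] → (-1.5506, -1.2744, -0.881078)–(-1.5506, -1.2744, 1.2)  len=2.0811
  (v11,v13,v3) [-++] → (-1.5506, -1.2744, 1.2)–(-1.5506, 0, 1.50478)  len=1.3103

Chained into 1 loop(s):
  loop 1: 8 segments, perimeter = 10.0413
Total perimeter = 10.041


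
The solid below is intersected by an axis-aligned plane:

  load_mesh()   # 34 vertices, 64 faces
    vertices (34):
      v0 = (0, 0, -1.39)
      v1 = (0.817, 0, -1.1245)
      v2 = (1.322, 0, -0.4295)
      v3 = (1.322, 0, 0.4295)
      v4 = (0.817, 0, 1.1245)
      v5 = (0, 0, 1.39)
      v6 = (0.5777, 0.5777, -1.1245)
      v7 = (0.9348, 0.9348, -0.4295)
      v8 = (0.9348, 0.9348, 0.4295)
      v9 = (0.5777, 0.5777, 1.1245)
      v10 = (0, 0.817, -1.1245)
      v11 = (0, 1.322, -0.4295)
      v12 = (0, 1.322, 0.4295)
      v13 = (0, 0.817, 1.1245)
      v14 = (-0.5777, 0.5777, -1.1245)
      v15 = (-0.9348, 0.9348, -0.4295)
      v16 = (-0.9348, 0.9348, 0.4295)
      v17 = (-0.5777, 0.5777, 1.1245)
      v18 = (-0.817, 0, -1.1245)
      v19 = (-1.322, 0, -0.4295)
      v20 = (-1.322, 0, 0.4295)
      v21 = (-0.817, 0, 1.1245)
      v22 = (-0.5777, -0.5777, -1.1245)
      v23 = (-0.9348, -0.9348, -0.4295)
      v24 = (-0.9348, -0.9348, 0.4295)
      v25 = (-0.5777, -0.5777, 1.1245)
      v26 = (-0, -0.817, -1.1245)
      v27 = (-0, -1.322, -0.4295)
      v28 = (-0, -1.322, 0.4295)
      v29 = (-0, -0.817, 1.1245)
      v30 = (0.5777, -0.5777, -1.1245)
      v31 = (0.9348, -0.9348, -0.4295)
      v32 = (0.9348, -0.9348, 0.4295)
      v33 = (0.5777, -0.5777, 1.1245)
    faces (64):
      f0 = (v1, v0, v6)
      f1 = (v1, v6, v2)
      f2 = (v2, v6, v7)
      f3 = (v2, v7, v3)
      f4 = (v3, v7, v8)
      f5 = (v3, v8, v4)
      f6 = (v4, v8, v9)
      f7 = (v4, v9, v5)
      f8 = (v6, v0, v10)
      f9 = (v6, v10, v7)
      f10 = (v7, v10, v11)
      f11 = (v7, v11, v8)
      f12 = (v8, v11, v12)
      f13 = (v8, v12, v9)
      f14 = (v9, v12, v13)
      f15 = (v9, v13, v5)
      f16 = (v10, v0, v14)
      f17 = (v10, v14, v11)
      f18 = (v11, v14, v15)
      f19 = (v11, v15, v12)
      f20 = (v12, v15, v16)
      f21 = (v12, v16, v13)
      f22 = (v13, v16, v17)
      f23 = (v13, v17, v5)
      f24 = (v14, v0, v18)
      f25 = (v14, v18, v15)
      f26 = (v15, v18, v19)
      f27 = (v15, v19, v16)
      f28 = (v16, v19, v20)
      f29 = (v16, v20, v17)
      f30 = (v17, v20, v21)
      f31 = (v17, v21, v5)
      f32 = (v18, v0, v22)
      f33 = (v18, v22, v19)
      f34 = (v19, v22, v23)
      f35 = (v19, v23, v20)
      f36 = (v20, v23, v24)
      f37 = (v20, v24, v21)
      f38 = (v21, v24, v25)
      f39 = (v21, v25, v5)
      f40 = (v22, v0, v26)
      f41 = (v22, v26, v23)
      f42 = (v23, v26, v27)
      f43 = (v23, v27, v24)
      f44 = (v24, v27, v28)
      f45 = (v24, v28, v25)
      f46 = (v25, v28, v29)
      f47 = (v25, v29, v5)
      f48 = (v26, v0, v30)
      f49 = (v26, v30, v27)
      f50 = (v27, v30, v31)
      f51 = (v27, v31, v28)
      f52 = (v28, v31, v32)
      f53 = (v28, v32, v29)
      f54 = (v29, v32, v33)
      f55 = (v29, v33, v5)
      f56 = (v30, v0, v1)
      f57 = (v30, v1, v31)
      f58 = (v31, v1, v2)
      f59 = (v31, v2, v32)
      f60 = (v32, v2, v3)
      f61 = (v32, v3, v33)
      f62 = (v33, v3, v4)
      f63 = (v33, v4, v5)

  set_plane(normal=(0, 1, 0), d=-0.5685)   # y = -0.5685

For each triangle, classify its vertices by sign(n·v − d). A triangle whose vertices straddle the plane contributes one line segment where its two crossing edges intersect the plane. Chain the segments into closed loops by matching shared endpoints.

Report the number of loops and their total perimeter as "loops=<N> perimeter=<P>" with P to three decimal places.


Straddling triangles (20 of 64):
  (v18,v0,v22) [++-] → (-0.5685, -0.5685, -1.12873)–(-0.581511, -0.5685, -1.1245)  len=0.0137
  (v18,v22,v19) [+-+] → (-0.581511, -0.5685, -1.1245)–(-0.589553, -0.5685, -1.11343)  len=0.0137
  (v19,v22,v23) [+--] → (-0.589553, -0.5685, -1.11343)–(-1.08652, -0.5685, -0.4295)  len=0.8454
  (v19,v23,v20) [+-+] → (-1.08652, -0.5685, -0.4295)–(-1.08652, -0.5685, -0.0929021)  len=0.3366
  (v20,v23,v24) [+--] → (-1.08652, -0.5685, -0.0929021)–(-1.08652, -0.5685, 0.4295)  len=0.5224
  (v20,v24,v21) [+-+] → (-1.08652, -0.5685, 0.4295)–(-0.88864, -0.5685, 0.701835)  len=0.3366
  (v21,v24,v25) [+--] → (-0.88864, -0.5685, 0.701835)–(-0.581511, -0.5685, 1.1245)  len=0.5225
  (v21,v25,v5) [+-+] → (-0.581511, -0.5685, 1.1245)–(-0.5685, -0.5685, 1.12873)  len=0.0137
  (v22,v0,v26) [-+-] → (-0.5685, -0.5685, -1.12873)–(0, -0.5685, -1.20525)  len=0.5736
  (v25,v29,v5) [--+] → (0, -0.5685, 1.20525)–(-0.5685, -0.5685, 1.12873)  len=0.5736
  (v26,v0,v30) [-+-] → (0, -0.5685, -1.20525)–(0.5685, -0.5685, -1.12873)  len=0.5736
  (v29,v33,v5) [--+] → (0.5685, -0.5685, 1.12873)–(0, -0.5685, 1.20525)  len=0.5736
  (v30,v0,v1) [-++] → (0.5685, -0.5685, -1.12873)–(0.581511, -0.5685, -1.1245)  len=0.0137
  (v30,v1,v31) [-+-] → (0.581511, -0.5685, -1.1245)–(0.88864, -0.5685, -0.701835)  len=0.5225
  (v31,v1,v2) [-++] → (0.88864, -0.5685, -0.701835)–(1.08652, -0.5685, -0.4295)  len=0.3366
  (v31,v2,v32) [-+-] → (1.08652, -0.5685, -0.4295)–(1.08652, -0.5685, 0.0929021)  len=0.5224
  (v32,v2,v3) [-++] → (1.08652, -0.5685, 0.0929021)–(1.08652, -0.5685, 0.4295)  len=0.3366
  (v32,v3,v33) [-+-] → (1.08652, -0.5685, 0.4295)–(0.589553, -0.5685, 1.11343)  len=0.8454
  (v33,v3,v4) [-++] → (0.589553, -0.5685, 1.11343)–(0.581511, -0.5685, 1.1245)  len=0.0137
  (v33,v4,v5) [-++] → (0.581511, -0.5685, 1.1245)–(0.5685, -0.5685, 1.12873)  len=0.0137

Chained into 1 loop(s):
  loop 1: 20 segments, perimeter = 7.5037
Total perimeter = 7.504

loops=1 perimeter=7.504


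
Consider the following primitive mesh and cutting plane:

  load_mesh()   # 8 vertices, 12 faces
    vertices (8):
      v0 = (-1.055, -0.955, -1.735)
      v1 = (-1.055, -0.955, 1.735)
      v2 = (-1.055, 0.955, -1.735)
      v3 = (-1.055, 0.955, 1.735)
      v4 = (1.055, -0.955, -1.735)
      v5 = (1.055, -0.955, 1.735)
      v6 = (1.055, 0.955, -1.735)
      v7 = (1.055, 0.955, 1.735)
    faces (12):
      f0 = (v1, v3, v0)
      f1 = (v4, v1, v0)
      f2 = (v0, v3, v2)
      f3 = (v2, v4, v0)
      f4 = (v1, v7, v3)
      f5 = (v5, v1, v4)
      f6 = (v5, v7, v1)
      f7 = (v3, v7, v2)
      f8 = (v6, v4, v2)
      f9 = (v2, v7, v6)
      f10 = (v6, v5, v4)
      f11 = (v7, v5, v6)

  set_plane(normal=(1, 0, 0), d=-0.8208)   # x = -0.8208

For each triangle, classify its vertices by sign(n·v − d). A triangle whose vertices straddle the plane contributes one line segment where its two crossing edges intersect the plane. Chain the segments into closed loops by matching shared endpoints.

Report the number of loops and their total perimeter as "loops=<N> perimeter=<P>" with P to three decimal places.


loops=1 perimeter=10.760

Straddling triangles (8 of 12):
  (v4,v1,v0) [+--] → (-0.8208, -0.955, 1.34985)–(-0.8208, -0.955, -1.735)  len=3.0848
  (v2,v4,v0) [-+-] → (-0.8208, 0.742999, -1.735)–(-0.8208, -0.955, -1.735)  len=1.6980
  (v1,v7,v3) [-+-] → (-0.8208, -0.742999, 1.735)–(-0.8208, 0.955, 1.735)  len=1.6980
  (v5,v1,v4) [+-+] → (-0.8208, -0.955, 1.735)–(-0.8208, -0.955, 1.34985)  len=0.3852
  (v5,v7,v1) [++-] → (-0.8208, -0.742999, 1.735)–(-0.8208, -0.955, 1.735)  len=0.2120
  (v3,v7,v2) [-+-] → (-0.8208, 0.955, 1.735)–(-0.8208, 0.955, -1.34985)  len=3.0848
  (v6,v4,v2) [++-] → (-0.8208, 0.742999, -1.735)–(-0.8208, 0.955, -1.735)  len=0.2120
  (v2,v7,v6) [-++] → (-0.8208, 0.955, -1.34985)–(-0.8208, 0.955, -1.735)  len=0.3852

Chained into 1 loop(s):
  loop 1: 8 segments, perimeter = 10.7600
Total perimeter = 10.760


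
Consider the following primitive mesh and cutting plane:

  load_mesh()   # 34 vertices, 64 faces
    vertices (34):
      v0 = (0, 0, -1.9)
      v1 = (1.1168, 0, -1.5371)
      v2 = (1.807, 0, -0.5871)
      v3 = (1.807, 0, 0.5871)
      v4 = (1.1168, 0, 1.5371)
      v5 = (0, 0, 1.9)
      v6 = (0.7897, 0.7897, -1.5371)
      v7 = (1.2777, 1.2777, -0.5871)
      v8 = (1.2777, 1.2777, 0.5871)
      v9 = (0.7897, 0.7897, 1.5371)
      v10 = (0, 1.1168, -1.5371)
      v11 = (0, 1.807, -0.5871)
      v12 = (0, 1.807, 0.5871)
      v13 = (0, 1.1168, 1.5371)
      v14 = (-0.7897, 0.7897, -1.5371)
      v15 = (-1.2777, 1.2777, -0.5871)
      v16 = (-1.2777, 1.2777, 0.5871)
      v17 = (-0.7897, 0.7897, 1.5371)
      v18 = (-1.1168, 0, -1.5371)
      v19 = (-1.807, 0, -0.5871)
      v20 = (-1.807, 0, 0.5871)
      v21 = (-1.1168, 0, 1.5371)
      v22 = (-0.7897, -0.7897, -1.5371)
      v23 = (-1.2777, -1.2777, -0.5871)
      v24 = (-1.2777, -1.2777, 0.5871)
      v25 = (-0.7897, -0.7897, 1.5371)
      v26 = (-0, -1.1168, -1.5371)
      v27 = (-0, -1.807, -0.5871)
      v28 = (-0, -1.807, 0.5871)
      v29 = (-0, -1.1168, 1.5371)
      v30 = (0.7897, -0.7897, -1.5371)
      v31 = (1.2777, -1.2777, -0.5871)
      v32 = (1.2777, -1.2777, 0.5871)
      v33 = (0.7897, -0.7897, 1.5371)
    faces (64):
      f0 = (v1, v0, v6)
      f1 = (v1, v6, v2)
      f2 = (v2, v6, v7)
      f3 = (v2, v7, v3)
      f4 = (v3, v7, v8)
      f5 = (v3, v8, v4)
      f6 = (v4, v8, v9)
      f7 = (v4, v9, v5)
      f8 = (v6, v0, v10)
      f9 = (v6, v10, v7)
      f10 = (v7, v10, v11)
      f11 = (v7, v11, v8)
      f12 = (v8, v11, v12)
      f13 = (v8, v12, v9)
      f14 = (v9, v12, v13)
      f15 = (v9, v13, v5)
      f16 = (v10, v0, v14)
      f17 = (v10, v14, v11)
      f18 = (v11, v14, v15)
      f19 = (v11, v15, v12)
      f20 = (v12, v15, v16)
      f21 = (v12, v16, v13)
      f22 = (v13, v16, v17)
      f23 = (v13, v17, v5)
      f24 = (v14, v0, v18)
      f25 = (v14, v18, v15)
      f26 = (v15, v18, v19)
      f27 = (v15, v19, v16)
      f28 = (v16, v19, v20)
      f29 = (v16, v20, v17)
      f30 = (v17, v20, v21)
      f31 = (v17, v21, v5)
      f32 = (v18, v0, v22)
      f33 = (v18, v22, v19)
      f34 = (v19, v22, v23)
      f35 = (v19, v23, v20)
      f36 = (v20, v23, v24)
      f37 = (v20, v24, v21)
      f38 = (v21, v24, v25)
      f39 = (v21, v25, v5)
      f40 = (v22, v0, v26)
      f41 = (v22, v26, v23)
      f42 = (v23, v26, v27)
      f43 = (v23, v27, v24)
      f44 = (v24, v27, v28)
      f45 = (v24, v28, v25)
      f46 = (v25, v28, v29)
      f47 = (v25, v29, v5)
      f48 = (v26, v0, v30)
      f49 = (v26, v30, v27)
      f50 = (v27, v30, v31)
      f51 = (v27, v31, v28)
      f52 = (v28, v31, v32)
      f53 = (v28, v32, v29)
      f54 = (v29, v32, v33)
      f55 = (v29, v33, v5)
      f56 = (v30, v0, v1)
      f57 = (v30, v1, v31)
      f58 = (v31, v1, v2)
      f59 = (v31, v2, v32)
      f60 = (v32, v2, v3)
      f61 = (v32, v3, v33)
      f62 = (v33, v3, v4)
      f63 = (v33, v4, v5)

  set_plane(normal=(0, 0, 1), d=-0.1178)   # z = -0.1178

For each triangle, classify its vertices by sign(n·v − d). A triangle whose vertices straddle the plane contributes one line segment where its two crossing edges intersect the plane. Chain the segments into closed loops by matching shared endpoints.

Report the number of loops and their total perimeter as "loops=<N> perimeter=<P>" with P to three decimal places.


loops=1 perimeter=11.064

Straddling triangles (16 of 64):
  (v2,v7,v3) [--+] → (1.48925, 0.767033, -0.1178)–(1.807, 0, -0.1178)  len=0.8302
  (v3,v7,v8) [+-+] → (1.48925, 0.767033, -0.1178)–(1.2777, 1.2777, -0.1178)  len=0.5528
  (v7,v11,v8) [--+] → (0.510667, 1.59545, -0.1178)–(1.2777, 1.2777, -0.1178)  len=0.8302
  (v8,v11,v12) [+-+] → (0.510667, 1.59545, -0.1178)–(0, 1.807, -0.1178)  len=0.5528
  (v11,v15,v12) [--+] → (-0.767033, 1.48925, -0.1178)–(0, 1.807, -0.1178)  len=0.8302
  (v12,v15,v16) [+-+] → (-0.767033, 1.48925, -0.1178)–(-1.2777, 1.2777, -0.1178)  len=0.5528
  (v15,v19,v16) [--+] → (-1.59545, 0.510667, -0.1178)–(-1.2777, 1.2777, -0.1178)  len=0.8302
  (v16,v19,v20) [+-+] → (-1.59545, 0.510667, -0.1178)–(-1.807, 0, -0.1178)  len=0.5528
  (v19,v23,v20) [--+] → (-1.48925, -0.767033, -0.1178)–(-1.807, 0, -0.1178)  len=0.8302
  (v20,v23,v24) [+-+] → (-1.48925, -0.767033, -0.1178)–(-1.2777, -1.2777, -0.1178)  len=0.5528
  (v23,v27,v24) [--+] → (-0.510667, -1.59545, -0.1178)–(-1.2777, -1.2777, -0.1178)  len=0.8302
  (v24,v27,v28) [+-+] → (-0.510667, -1.59545, -0.1178)–(0, -1.807, -0.1178)  len=0.5528
  (v27,v31,v28) [--+] → (0.767033, -1.48925, -0.1178)–(0, -1.807, -0.1178)  len=0.8302
  (v28,v31,v32) [+-+] → (0.767033, -1.48925, -0.1178)–(1.2777, -1.2777, -0.1178)  len=0.5528
  (v31,v2,v32) [--+] → (1.59545, -0.510667, -0.1178)–(1.2777, -1.2777, -0.1178)  len=0.8302
  (v32,v2,v3) [+-+] → (1.59545, -0.510667, -0.1178)–(1.807, 0, -0.1178)  len=0.5528

Chained into 1 loop(s):
  loop 1: 16 segments, perimeter = 11.0640
Total perimeter = 11.064


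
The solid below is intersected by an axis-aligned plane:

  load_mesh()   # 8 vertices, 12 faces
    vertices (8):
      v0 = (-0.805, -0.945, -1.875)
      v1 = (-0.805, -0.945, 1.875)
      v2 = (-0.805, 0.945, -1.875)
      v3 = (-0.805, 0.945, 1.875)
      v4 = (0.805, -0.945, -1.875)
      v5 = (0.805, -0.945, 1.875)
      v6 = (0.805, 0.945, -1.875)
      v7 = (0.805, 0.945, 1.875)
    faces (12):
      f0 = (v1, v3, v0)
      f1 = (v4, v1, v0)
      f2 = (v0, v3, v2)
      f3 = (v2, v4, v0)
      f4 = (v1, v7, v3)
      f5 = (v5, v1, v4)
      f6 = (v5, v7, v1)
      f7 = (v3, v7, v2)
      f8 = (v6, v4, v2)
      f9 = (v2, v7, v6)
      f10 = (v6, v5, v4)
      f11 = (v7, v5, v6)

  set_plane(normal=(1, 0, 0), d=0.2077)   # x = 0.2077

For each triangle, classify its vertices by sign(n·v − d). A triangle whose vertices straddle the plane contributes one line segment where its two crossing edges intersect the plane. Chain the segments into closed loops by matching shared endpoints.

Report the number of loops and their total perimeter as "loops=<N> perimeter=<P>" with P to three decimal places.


Straddling triangles (8 of 12):
  (v4,v1,v0) [+--] → (0.2077, -0.945, -0.483773)–(0.2077, -0.945, -1.875)  len=1.3912
  (v2,v4,v0) [-+-] → (0.2077, -0.243822, -1.875)–(0.2077, -0.945, -1.875)  len=0.7012
  (v1,v7,v3) [-+-] → (0.2077, 0.243822, 1.875)–(0.2077, 0.945, 1.875)  len=0.7012
  (v5,v1,v4) [+-+] → (0.2077, -0.945, 1.875)–(0.2077, -0.945, -0.483773)  len=2.3588
  (v5,v7,v1) [++-] → (0.2077, 0.243822, 1.875)–(0.2077, -0.945, 1.875)  len=1.1888
  (v3,v7,v2) [-+-] → (0.2077, 0.945, 1.875)–(0.2077, 0.945, 0.483773)  len=1.3912
  (v6,v4,v2) [++-] → (0.2077, -0.243822, -1.875)–(0.2077, 0.945, -1.875)  len=1.1888
  (v2,v7,v6) [-++] → (0.2077, 0.945, 0.483773)–(0.2077, 0.945, -1.875)  len=2.3588

Chained into 1 loop(s):
  loop 1: 8 segments, perimeter = 11.2800
Total perimeter = 11.280

loops=1 perimeter=11.280


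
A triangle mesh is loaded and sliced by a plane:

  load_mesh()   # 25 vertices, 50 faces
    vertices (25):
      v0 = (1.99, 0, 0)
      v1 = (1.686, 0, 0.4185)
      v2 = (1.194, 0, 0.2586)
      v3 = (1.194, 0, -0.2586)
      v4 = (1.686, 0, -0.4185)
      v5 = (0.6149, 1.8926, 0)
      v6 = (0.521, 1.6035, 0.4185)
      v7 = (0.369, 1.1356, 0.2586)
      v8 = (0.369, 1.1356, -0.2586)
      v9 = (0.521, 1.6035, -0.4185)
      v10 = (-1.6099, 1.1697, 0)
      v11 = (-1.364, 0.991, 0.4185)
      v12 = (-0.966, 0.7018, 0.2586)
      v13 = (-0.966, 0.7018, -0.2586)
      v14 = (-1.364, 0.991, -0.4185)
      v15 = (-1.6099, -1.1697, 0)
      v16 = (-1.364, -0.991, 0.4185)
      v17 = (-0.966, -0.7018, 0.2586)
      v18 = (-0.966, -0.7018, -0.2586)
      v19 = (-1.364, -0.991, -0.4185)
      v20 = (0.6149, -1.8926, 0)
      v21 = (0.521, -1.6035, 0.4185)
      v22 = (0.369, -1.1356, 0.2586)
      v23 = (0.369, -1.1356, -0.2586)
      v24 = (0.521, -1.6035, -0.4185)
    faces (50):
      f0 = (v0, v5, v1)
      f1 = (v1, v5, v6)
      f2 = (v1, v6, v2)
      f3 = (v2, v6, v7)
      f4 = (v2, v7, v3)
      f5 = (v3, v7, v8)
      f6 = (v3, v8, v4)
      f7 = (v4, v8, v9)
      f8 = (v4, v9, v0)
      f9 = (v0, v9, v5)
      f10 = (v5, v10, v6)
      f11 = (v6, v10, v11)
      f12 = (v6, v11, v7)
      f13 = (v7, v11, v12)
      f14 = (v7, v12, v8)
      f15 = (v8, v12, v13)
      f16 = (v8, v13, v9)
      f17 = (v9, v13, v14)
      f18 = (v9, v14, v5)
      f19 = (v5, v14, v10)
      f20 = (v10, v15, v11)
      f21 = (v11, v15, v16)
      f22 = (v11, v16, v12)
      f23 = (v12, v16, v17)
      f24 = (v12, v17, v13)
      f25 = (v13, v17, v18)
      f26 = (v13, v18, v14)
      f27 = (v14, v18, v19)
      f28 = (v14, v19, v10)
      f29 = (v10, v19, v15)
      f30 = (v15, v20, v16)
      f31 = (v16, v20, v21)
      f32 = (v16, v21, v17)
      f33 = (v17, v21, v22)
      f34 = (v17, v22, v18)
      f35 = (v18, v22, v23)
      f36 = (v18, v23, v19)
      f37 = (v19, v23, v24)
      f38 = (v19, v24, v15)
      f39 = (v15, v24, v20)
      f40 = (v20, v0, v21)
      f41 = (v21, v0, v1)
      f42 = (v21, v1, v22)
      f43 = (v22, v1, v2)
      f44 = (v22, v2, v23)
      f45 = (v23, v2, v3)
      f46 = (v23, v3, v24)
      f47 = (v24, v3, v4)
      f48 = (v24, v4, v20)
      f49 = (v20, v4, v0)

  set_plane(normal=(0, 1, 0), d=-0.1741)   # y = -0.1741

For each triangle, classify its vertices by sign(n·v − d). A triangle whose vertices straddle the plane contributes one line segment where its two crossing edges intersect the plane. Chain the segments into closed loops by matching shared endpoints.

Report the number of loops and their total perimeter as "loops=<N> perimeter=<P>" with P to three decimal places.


loops=2 perimeter=4.932

Straddling triangles (20 of 50):
  (v10,v15,v11) [+-+] → (-1.6099, -0.1741, 0)–(-1.4966, -0.1741, 0.192835)  len=0.2237
  (v11,v15,v16) [+--] → (-1.4966, -0.1741, 0.192835)–(-1.364, -0.1741, 0.4185)  len=0.2617
  (v11,v16,v12) [+-+] → (-1.364, -0.1741, 0.4185)–(-1.17194, -0.1741, 0.341337)  len=0.2070
  (v12,v16,v17) [+--] → (-1.17194, -0.1741, 0.341337)–(-0.966, -0.1741, 0.2586)  len=0.2219
  (v12,v17,v13) [+-+] → (-0.966, -0.1741, 0.2586)–(-0.966, -0.1741, 0.0641526)  len=0.1944
  (v13,v17,v18) [+--] → (-0.966, -0.1741, 0.0641526)–(-0.966, -0.1741, -0.2586)  len=0.3228
  (v13,v18,v14) [+-+] → (-0.966, -0.1741, -0.2586)–(-1.09007, -0.1741, -0.308446)  len=0.1337
  (v14,v18,v19) [+--] → (-1.09007, -0.1741, -0.308446)–(-1.364, -0.1741, -0.4185)  len=0.2952
  (v14,v19,v10) [+-+] → (-1.364, -0.1741, -0.4185)–(-1.45697, -0.1741, -0.260277)  len=0.1835
  (v10,v19,v15) [+--] → (-1.45697, -0.1741, -0.260277)–(-1.6099, -0.1741, 0)  len=0.3019
  (v20,v0,v21) [-+-] → (1.8635, -0.1741, 0)–(1.8305, -0.1741, 0.0454386)  len=0.0562
  (v21,v0,v1) [-++] → (1.8305, -0.1741, 0.0454386)–(1.55951, -0.1741, 0.4185)  len=0.4611
  (v21,v1,v22) [-+-] → (1.55951, -0.1741, 0.4185)–(1.48409, -0.1741, 0.393986)  len=0.0793
  (v22,v1,v2) [-++] → (1.48409, -0.1741, 0.393986)–(1.06752, -0.1741, 0.2586)  len=0.4380
  (v22,v2,v23) [-+-] → (1.06752, -0.1741, 0.2586)–(1.06752, -0.1741, 0.179308)  len=0.0793
  (v23,v2,v3) [-++] → (1.06752, -0.1741, 0.179308)–(1.06752, -0.1741, -0.2586)  len=0.4379
  (v23,v3,v24) [-+-] → (1.06752, -0.1741, -0.2586)–(1.12093, -0.1741, -0.275961)  len=0.0562
  (v24,v3,v4) [-++] → (1.12093, -0.1741, -0.275961)–(1.55951, -0.1741, -0.4185)  len=0.4612
  (v24,v4,v20) [-+-] → (1.55951, -0.1741, -0.4185)–(1.58747, -0.1741, -0.380002)  len=0.0476
  (v20,v4,v0) [-++] → (1.58747, -0.1741, -0.380002)–(1.8635, -0.1741, 0)  len=0.4697

Chained into 2 loop(s):
  loop 1: 10 segments, perimeter = 2.3458
  loop 2: 10 segments, perimeter = 2.5864
Total perimeter = 4.932


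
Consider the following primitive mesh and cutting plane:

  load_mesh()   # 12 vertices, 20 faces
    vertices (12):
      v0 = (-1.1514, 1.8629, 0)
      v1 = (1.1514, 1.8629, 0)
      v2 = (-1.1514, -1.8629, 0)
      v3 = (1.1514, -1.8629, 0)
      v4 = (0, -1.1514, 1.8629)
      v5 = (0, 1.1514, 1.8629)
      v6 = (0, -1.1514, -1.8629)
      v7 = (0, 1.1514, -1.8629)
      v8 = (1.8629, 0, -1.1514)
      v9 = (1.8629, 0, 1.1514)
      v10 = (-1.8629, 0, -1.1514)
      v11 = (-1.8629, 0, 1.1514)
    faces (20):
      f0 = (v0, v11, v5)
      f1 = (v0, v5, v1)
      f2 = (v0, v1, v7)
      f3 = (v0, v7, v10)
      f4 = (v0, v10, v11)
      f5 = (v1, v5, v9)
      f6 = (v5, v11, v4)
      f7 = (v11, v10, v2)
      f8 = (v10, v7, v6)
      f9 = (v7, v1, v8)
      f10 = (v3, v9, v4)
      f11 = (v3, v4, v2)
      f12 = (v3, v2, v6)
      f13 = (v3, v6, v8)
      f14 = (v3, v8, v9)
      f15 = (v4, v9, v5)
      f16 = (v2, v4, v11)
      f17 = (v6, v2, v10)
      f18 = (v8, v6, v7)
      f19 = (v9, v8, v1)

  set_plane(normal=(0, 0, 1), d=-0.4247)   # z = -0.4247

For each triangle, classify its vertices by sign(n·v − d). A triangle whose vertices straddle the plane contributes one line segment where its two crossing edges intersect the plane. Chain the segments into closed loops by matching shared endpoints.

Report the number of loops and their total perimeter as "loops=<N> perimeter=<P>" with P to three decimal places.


loops=1 perimeter=11.559

Straddling triangles (10 of 20):
  (v0,v1,v7) [++-] → (0.888906, 1.70069, -0.4247)–(-0.888906, 1.70069, -0.4247)  len=1.7778
  (v0,v7,v10) [+--] → (-0.888906, 1.70069, -0.4247)–(-1.41384, 1.17576, -0.4247)  len=0.7424
  (v0,v10,v11) [+-+] → (-1.41384, 1.17576, -0.4247)–(-1.8629, 0, -0.4247)  len=1.2586
  (v11,v10,v2) [+-+] → (-1.8629, 0, -0.4247)–(-1.41384, -1.17576, -0.4247)  len=1.2586
  (v7,v1,v8) [-+-] → (0.888906, 1.70069, -0.4247)–(1.41384, 1.17576, -0.4247)  len=0.7424
  (v3,v2,v6) [++-] → (-0.888906, -1.70069, -0.4247)–(0.888906, -1.70069, -0.4247)  len=1.7778
  (v3,v6,v8) [+--] → (0.888906, -1.70069, -0.4247)–(1.41384, -1.17576, -0.4247)  len=0.7424
  (v3,v8,v9) [+-+] → (1.41384, -1.17576, -0.4247)–(1.8629, 0, -0.4247)  len=1.2586
  (v6,v2,v10) [-+-] → (-0.888906, -1.70069, -0.4247)–(-1.41384, -1.17576, -0.4247)  len=0.7424
  (v9,v8,v1) [+-+] → (1.8629, 0, -0.4247)–(1.41384, 1.17576, -0.4247)  len=1.2586

Chained into 1 loop(s):
  loop 1: 10 segments, perimeter = 11.5595
Total perimeter = 11.559


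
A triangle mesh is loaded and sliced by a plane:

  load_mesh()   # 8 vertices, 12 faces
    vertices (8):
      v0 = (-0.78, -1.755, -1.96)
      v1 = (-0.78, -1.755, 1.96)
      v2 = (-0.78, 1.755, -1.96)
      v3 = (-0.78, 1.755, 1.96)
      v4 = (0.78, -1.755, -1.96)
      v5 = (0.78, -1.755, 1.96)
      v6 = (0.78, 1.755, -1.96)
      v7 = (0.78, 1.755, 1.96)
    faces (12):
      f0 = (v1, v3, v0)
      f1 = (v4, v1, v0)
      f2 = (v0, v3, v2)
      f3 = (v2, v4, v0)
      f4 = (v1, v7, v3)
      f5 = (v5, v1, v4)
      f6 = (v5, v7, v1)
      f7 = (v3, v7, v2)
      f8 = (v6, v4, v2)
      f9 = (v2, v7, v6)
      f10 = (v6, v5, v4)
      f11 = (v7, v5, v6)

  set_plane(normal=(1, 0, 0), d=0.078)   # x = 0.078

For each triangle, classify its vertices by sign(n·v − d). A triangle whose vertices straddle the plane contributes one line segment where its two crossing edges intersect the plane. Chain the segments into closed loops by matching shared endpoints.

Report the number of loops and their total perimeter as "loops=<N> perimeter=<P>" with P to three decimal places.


Straddling triangles (8 of 12):
  (v4,v1,v0) [+--] → (0.078, -1.755, -0.196)–(0.078, -1.755, -1.96)  len=1.7640
  (v2,v4,v0) [-+-] → (0.078, -0.1755, -1.96)–(0.078, -1.755, -1.96)  len=1.5795
  (v1,v7,v3) [-+-] → (0.078, 0.1755, 1.96)–(0.078, 1.755, 1.96)  len=1.5795
  (v5,v1,v4) [+-+] → (0.078, -1.755, 1.96)–(0.078, -1.755, -0.196)  len=2.1560
  (v5,v7,v1) [++-] → (0.078, 0.1755, 1.96)–(0.078, -1.755, 1.96)  len=1.9305
  (v3,v7,v2) [-+-] → (0.078, 1.755, 1.96)–(0.078, 1.755, 0.196)  len=1.7640
  (v6,v4,v2) [++-] → (0.078, -0.1755, -1.96)–(0.078, 1.755, -1.96)  len=1.9305
  (v2,v7,v6) [-++] → (0.078, 1.755, 0.196)–(0.078, 1.755, -1.96)  len=2.1560

Chained into 1 loop(s):
  loop 1: 8 segments, perimeter = 14.8600
Total perimeter = 14.860

loops=1 perimeter=14.860


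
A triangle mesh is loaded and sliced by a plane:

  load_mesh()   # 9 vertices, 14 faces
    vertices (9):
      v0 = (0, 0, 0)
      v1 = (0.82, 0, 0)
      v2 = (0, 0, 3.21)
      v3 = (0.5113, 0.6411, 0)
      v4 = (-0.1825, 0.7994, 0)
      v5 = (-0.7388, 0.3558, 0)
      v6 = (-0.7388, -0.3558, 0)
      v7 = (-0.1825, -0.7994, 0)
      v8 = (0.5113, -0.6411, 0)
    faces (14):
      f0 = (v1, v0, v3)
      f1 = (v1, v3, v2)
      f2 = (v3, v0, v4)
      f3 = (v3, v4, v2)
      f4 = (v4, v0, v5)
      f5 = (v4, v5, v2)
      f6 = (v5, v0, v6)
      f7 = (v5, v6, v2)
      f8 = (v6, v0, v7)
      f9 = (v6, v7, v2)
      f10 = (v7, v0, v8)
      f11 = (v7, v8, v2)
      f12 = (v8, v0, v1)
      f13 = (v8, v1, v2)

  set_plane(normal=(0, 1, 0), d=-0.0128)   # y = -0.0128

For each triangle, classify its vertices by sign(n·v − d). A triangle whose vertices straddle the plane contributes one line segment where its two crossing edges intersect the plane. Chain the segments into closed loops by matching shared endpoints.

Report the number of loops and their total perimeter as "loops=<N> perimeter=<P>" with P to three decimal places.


Straddling triangles (8 of 14):
  (v5,v0,v6) [++-] → (-0.0265785, -0.0128, 0)–(-0.7388, -0.0128, 0)  len=0.7122
  (v5,v6,v2) [+-+] → (-0.7388, -0.0128, 0)–(-0.0265785, -0.0128, 3.09452)  len=3.1754
  (v6,v0,v7) [-+-] → (-0.0265785, -0.0128, 0)–(-0.00292219, -0.0128, 0)  len=0.0237
  (v6,v7,v2) [--+] → (-0.00292219, -0.0128, 3.1586)–(-0.0265785, -0.0128, 3.09452)  len=0.0683
  (v7,v0,v8) [-+-] → (-0.00292219, -0.0128, 0)–(0.0102085, -0.0128, 0)  len=0.0131
  (v7,v8,v2) [--+] → (0.0102085, -0.0128, 3.14591)–(-0.00292219, -0.0128, 3.1586)  len=0.0183
  (v8,v0,v1) [-++] → (0.0102085, -0.0128, 0)–(0.813837, -0.0128, 0)  len=0.8036
  (v8,v1,v2) [-++] → (0.813837, -0.0128, 0)–(0.0102085, -0.0128, 3.14591)  len=3.2469

Chained into 1 loop(s):
  loop 1: 8 segments, perimeter = 8.0616
Total perimeter = 8.062

loops=1 perimeter=8.062


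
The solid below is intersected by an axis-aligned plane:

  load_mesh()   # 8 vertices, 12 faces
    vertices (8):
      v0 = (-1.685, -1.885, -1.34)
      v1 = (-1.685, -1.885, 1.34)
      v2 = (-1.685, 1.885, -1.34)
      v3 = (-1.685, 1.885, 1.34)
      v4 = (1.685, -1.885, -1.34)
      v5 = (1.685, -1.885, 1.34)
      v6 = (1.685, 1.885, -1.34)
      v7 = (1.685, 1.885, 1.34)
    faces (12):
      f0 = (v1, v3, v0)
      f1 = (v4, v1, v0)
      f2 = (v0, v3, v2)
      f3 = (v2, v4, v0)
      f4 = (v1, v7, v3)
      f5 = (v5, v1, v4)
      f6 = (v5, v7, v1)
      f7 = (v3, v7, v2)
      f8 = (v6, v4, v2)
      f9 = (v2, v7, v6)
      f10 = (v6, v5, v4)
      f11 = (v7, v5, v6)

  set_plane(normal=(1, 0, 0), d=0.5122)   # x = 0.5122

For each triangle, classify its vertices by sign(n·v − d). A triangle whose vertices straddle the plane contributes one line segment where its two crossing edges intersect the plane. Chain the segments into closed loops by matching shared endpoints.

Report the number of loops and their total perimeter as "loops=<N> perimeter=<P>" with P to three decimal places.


Straddling triangles (8 of 12):
  (v4,v1,v0) [+--] → (0.5122, -1.885, -0.407328)–(0.5122, -1.885, -1.34)  len=0.9327
  (v2,v4,v0) [-+-] → (0.5122, -0.572995, -1.34)–(0.5122, -1.885, -1.34)  len=1.3120
  (v1,v7,v3) [-+-] → (0.5122, 0.572995, 1.34)–(0.5122, 1.885, 1.34)  len=1.3120
  (v5,v1,v4) [+-+] → (0.5122, -1.885, 1.34)–(0.5122, -1.885, -0.407328)  len=1.7473
  (v5,v7,v1) [++-] → (0.5122, 0.572995, 1.34)–(0.5122, -1.885, 1.34)  len=2.4580
  (v3,v7,v2) [-+-] → (0.5122, 1.885, 1.34)–(0.5122, 1.885, 0.407328)  len=0.9327
  (v6,v4,v2) [++-] → (0.5122, -0.572995, -1.34)–(0.5122, 1.885, -1.34)  len=2.4580
  (v2,v7,v6) [-++] → (0.5122, 1.885, 0.407328)–(0.5122, 1.885, -1.34)  len=1.7473

Chained into 1 loop(s):
  loop 1: 8 segments, perimeter = 12.9000
Total perimeter = 12.900

loops=1 perimeter=12.900
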